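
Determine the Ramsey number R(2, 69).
R(2, 69) = 69

R(2, k) = k for all k ≥ 2: in a 2-colouring of K_k, either some edge is red (a red K_2) or all edges are blue (a blue K_k). And K_{68} coloured all-blue has no blue K_69, so R(2, 69) > 68. Hence R(2, 69) = 69.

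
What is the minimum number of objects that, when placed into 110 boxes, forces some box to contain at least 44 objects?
n = (44 − 1)·110 + 1 = 4731

By the generalised pigeonhole principle, to guarantee some box contains ≥ r objects we need more than (r − 1) · k objects total. Threshold: n = (r − 1) · k + 1. With r = 44 and k = 110: n = 43 · 110 + 1 = 4730 + 1 = 4731. For n = 4730 = 43 · 110, we can put exactly 43 objects in every box, avoiding 44 in any single one — so 4731 is tight.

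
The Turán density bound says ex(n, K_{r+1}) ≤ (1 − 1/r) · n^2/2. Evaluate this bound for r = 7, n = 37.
Turán density bound = (6/7) · 37^2/2 = 4107/7 ≈ 586.7143

Turán's theorem: ex(n, K_{r+1}) is achieved by the complete r-partite Turán graph T(n, r) with parts as balanced as possible, and is at most (1 − 1/r) · n^2/2. For r = 7, n = 37: the density bound is (6/7) · 1369/2 = 4107/7 ≈ 586.7143. The integer-valued extremum is e(T(37, 7)) = 586, which is strictly less than the density bound 4107/7 since 7 ∤ 37 (the parts of T(37, 7) cannot all be equal).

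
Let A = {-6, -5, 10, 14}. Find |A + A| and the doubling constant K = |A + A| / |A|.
K = |A + A| / |A| = 10/4 = 5/2

Enumerate A + A = {a + b : a, b ∈ A}. With |A| = 4, there are |A|^2 = 16 ordered sum pairs; collecting distinct values, A + A = {-12, -11, -10, 4, 5, 8, 9, 20, 24, 28}, so |A + A| = 10. Thus K = 10/4 = 5/2. For comparison, the minimum possible |A + A| over all 4-element sets is 2·4 − 1 = 7 (so min K = 7/4), attained only by arithmetic progressions.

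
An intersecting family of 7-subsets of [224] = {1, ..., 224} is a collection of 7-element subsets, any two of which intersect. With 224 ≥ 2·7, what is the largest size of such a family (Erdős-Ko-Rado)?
max |F| = C(223, 6) = 159602946217

Erdős-Ko-Rado (1961): when n ≥ 2k, max |F| = C(n−1, k−1). The bound is attained by the star {A : i ∈ A} for any fixed i ∈ [n]. Here C(224−1, 7−1) = C(223, 6) = 159602946217.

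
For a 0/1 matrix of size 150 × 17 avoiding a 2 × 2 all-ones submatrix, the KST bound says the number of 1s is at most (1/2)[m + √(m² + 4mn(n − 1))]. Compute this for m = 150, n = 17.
z(150, 17; 2, 2) ≤ (1/2)[150 + √(150² + 4·150·17·16)] = (1/2)[150 + √185700] = 290.4646

Kővári–Sós–Turán: let r_1, ..., r_150 be the row sums and z = Σ r_i the total number of 1s. Each pair of columns can share at most one row with both entries 1 (else a 2×2 all-ones block appears), so Σ_i C(r_i, 2) ≤ C(17, 2) = 136. By convexity Σ_i C(r_i, 2) ≥ 150·C(z/150, 2) = z(z − 150)/(2·150), giving z² − 150z − 150·17·16 ≤ 0 and hence z ≤ (1/2)[150 + √(22500 + 4·40800)] = (1/2)[150 + √185700] ≈ (1/2)(150 + 430.9292) = 290.4646.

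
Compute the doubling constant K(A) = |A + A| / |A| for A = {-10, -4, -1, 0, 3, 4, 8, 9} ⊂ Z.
K = |A + A| / |A| = 26/8 = 13/4

Enumerate A + A = {a + b : a, b ∈ A}. With |A| = 8, there are |A|^2 = 64 ordered sum pairs; collecting distinct values, A + A = {-20, -14, -11, -10, -8, -7, -6, -5, -4, -2, -1, 0, 2, 3, 4, 5, 6, 7, 8, 9, 11, 12, 13, 16, 17, 18}, so |A + A| = 26. Thus K = 26/8 = 13/4. For comparison, the minimum possible |A + A| over all 8-element sets is 2·8 − 1 = 15 (so min K = 15/8), attained only by arithmetic progressions.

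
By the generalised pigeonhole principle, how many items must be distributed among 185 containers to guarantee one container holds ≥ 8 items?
n = (8 − 1)·185 + 1 = 1296

By the generalised pigeonhole principle, to guarantee some box contains ≥ r objects we need more than (r − 1) · k objects total. Threshold: n = (r − 1) · k + 1. With r = 8 and k = 185: n = 7 · 185 + 1 = 1295 + 1 = 1296. For n = 1295 = 7 · 185, we can put exactly 7 objects in every box, avoiding 8 in any single one — so 1296 is tight.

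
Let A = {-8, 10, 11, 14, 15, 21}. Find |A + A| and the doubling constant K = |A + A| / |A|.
K = |A + A| / |A| = 20/6 = 10/3

Enumerate A + A = {a + b : a, b ∈ A}. With |A| = 6, there are |A|^2 = 36 ordered sum pairs; collecting distinct values, A + A = {-16, 2, 3, 6, 7, 13, 20, 21, 22, 24, 25, 26, 28, 29, 30, 31, 32, 35, 36, 42}, so |A + A| = 20. Thus K = 20/6 = 10/3. For comparison, the minimum possible |A + A| over all 6-element sets is 2·6 − 1 = 11 (so min K = 11/6), attained only by arithmetic progressions.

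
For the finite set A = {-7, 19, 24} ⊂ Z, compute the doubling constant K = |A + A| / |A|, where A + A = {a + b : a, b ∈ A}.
K = |A + A| / |A| = 6/3 = 2

Enumerate A + A = {a + b : a, b ∈ A}. With |A| = 3, there are |A|^2 = 9 ordered sum pairs; collecting distinct values, A + A = {-14, 12, 17, 38, 43, 48}, so |A + A| = 6. Thus K = 6/3 = 2. For comparison, the minimum possible |A + A| over all 3-element sets is 2·3 − 1 = 5 (so min K = 5/3), attained only by arithmetic progressions.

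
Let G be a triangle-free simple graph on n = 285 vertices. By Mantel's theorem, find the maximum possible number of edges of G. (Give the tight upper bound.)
ex(285, K_3) = ⌊285^2/4⌋ = 20306

Mantel (1907): a triangle-free graph on n vertices has at most ⌊n^2/4⌋ edges, with equality for the complete bipartite graph K_{⌊n/2⌋, ⌈n/2⌉}. For n = 285: ⌊285^2/4⌋ = ⌊81225/4⌋ = 20306. The extremal graph is K_{142, 143}, which has 142·143 = 20306 edges.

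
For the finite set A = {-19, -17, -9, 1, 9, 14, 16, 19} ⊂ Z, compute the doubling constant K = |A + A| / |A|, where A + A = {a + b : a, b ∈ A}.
K = |A + A| / |A| = 29/8

Enumerate A + A = {a + b : a, b ∈ A}. With |A| = 8, there are |A|^2 = 64 ordered sum pairs; collecting distinct values, A + A = {-38, -36, -34, -28, -26, -18, -16, -10, -8, -5, -3, -1, 0, 2, 5, 7, 10, 15, 17, 18, 20, 23, 25, 28, 30, 32, 33, 35, 38}, so |A + A| = 29. Thus K = 29/8. For comparison, the minimum possible |A + A| over all 8-element sets is 2·8 − 1 = 15 (so min K = 15/8), attained only by arithmetic progressions.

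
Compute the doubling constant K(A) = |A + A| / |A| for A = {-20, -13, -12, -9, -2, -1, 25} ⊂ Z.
K = |A + A| / |A| = 25/7

Enumerate A + A = {a + b : a, b ∈ A}. With |A| = 7, there are |A|^2 = 49 ordered sum pairs; collecting distinct values, A + A = {-40, -33, -32, -29, -26, -25, -24, -22, -21, -18, -15, -14, -13, -11, -10, -4, -3, -2, 5, 12, 13, 16, 23, 24, 50}, so |A + A| = 25. Thus K = 25/7. For comparison, the minimum possible |A + A| over all 7-element sets is 2·7 − 1 = 13 (so min K = 13/7), attained only by arithmetic progressions.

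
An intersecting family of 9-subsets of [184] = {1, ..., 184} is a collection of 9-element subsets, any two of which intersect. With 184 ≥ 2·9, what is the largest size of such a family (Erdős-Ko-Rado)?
max |F| = C(183, 8) = 26712344173086

The Erdős-Ko-Rado theorem states: for n ≥ 2k, an intersecting family of k-subsets of an n-element set has size at most C(n − 1, k − 1), with equality for 'star' families {A ⊆ [n] : |A| = k, i ∈ A} (fix an element i). For n = 184, k = 9: C(183, 8) = 26712344173086.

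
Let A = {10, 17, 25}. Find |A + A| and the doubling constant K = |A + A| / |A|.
K = |A + A| / |A| = 6/3 = 2

Enumerate A + A = {a + b : a, b ∈ A}. With |A| = 3, there are |A|^2 = 9 ordered sum pairs; collecting distinct values, A + A = {20, 27, 34, 35, 42, 50}, so |A + A| = 6. Thus K = 6/3 = 2. For comparison, the minimum possible |A + A| over all 3-element sets is 2·3 − 1 = 5 (so min K = 5/3), attained only by arithmetic progressions.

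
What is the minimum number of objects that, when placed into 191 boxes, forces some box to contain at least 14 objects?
n = (14 − 1)·191 + 1 = 2484

By the generalised pigeonhole principle, to guarantee some box contains ≥ r objects we need more than (r − 1) · k objects total. Threshold: n = (r − 1) · k + 1. With r = 14 and k = 191: n = 13 · 191 + 1 = 2483 + 1 = 2484. For n = 2483 = 13 · 191, we can put exactly 13 objects in every box, avoiding 14 in any single one — so 2484 is tight.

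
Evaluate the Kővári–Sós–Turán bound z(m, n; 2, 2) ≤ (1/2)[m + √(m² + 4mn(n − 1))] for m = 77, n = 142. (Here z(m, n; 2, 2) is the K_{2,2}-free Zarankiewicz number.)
z(77, 142; 2, 2) ≤ (1/2)[77 + √(77² + 4·77·142·141)] = (1/2)[77 + √6172705] = 1280.7465

Kővári–Sós–Turán: let r_1, ..., r_77 be the row sums and z = Σ r_i the total number of 1s. Each pair of columns can share at most one row with both entries 1 (else a 2×2 all-ones block appears), so Σ_i C(r_i, 2) ≤ C(142, 2) = 10011. By convexity Σ_i C(r_i, 2) ≥ 77·C(z/77, 2) = z(z − 77)/(2·77), giving z² − 77z − 77·142·141 ≤ 0 and hence z ≤ (1/2)[77 + √(5929 + 4·1541694)] = (1/2)[77 + √6172705] ≈ (1/2)(77 + 2484.4929) = 1280.7465.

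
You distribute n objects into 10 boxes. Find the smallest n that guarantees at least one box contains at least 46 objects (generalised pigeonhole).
n = (46 − 1)·10 + 1 = 451

By the generalised pigeonhole principle, to guarantee some box contains ≥ r objects we need more than (r − 1) · k objects total. Threshold: n = (r − 1) · k + 1. With r = 46 and k = 10: n = 45 · 10 + 1 = 450 + 1 = 451. For n = 450 = 45 · 10, we can put exactly 45 objects in every box, avoiding 46 in any single one — so 451 is tight.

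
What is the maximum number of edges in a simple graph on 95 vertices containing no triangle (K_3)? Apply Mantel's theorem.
ex(95, K_3) = ⌊95^2/4⌋ = 2256

Mantel (1907): a triangle-free graph on n vertices has at most ⌊n^2/4⌋ edges, with equality for the complete bipartite graph K_{⌊n/2⌋, ⌈n/2⌉}. For n = 95: ⌊95^2/4⌋ = ⌊9025/4⌋ = 2256. The extremal graph is K_{47, 48}, which has 47·48 = 2256 edges.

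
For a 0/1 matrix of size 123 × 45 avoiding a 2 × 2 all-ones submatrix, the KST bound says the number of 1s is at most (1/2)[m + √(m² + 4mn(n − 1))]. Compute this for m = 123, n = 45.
z(123, 45; 2, 2) ≤ (1/2)[123 + √(123² + 4·123·45·44)] = (1/2)[123 + √989289] = 558.815

Kővári–Sós–Turán: let r_1, ..., r_123 be the row sums and z = Σ r_i the total number of 1s. Each pair of columns can share at most one row with both entries 1 (else a 2×2 all-ones block appears), so Σ_i C(r_i, 2) ≤ C(45, 2) = 990. By convexity Σ_i C(r_i, 2) ≥ 123·C(z/123, 2) = z(z − 123)/(2·123), giving z² − 123z − 123·45·44 ≤ 0 and hence z ≤ (1/2)[123 + √(15129 + 4·243540)] = (1/2)[123 + √989289] ≈ (1/2)(123 + 994.6301) = 558.815.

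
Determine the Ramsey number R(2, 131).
R(2, 131) = 131

R(2, k) = k for all k ≥ 2: in a 2-colouring of K_k, either some edge is red (a red K_2) or all edges are blue (a blue K_k). And K_{130} coloured all-blue has no blue K_131, so R(2, 131) > 130. Hence R(2, 131) = 131.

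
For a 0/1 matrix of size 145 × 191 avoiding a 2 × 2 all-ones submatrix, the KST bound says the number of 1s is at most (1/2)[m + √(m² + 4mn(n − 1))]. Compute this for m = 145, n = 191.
z(145, 191; 2, 2) ≤ (1/2)[145 + √(145² + 4·145·191·190)] = (1/2)[145 + √21069225] = 2367.5613

Kővári–Sós–Turán: let r_1, ..., r_145 be the row sums and z = Σ r_i the total number of 1s. Each pair of columns can share at most one row with both entries 1 (else a 2×2 all-ones block appears), so Σ_i C(r_i, 2) ≤ C(191, 2) = 18145. By convexity Σ_i C(r_i, 2) ≥ 145·C(z/145, 2) = z(z − 145)/(2·145), giving z² − 145z − 145·191·190 ≤ 0 and hence z ≤ (1/2)[145 + √(21025 + 4·5262050)] = (1/2)[145 + √21069225] ≈ (1/2)(145 + 4590.1225) = 2367.5613.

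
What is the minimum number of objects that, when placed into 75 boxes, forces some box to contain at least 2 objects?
n = (2 − 1)·75 + 1 = 76

By the generalised pigeonhole principle, to guarantee some box contains ≥ r objects we need more than (r − 1) · k objects total. Threshold: n = (r − 1) · k + 1. With r = 2 and k = 75: n = 1 · 75 + 1 = 75 + 1 = 76. For n = 75 = 1 · 75, we can put exactly 1 objects in every box, avoiding 2 in any single one — so 76 is tight.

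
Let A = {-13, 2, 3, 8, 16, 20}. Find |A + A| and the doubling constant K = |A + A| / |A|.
K = |A + A| / |A| = 21/6 = 7/2

Enumerate A + A = {a + b : a, b ∈ A}. With |A| = 6, there are |A|^2 = 36 ordered sum pairs; collecting distinct values, A + A = {-26, -11, -10, -5, 3, 4, 5, 6, 7, 10, 11, 16, 18, 19, 22, 23, 24, 28, 32, 36, 40}, so |A + A| = 21. Thus K = 21/6 = 7/2. For comparison, the minimum possible |A + A| over all 6-element sets is 2·6 − 1 = 11 (so min K = 11/6), attained only by arithmetic progressions.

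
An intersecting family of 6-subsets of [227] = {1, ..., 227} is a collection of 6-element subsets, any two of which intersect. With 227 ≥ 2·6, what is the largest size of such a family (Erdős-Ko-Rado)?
max |F| = C(226, 5) = 4699109520

The Erdős-Ko-Rado theorem states: for n ≥ 2k, an intersecting family of k-subsets of an n-element set has size at most C(n − 1, k − 1), with equality for 'star' families {A ⊆ [n] : |A| = k, i ∈ A} (fix an element i). For n = 227, k = 6: C(226, 5) = 4699109520.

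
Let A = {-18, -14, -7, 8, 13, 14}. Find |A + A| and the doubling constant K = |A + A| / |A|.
K = |A + A| / |A| = 21/6 = 7/2

Enumerate A + A = {a + b : a, b ∈ A}. With |A| = 6, there are |A|^2 = 36 ordered sum pairs; collecting distinct values, A + A = {-36, -32, -28, -25, -21, -14, -10, -6, -5, -4, -1, 0, 1, 6, 7, 16, 21, 22, 26, 27, 28}, so |A + A| = 21. Thus K = 21/6 = 7/2. For comparison, the minimum possible |A + A| over all 6-element sets is 2·6 − 1 = 11 (so min K = 11/6), attained only by arithmetic progressions.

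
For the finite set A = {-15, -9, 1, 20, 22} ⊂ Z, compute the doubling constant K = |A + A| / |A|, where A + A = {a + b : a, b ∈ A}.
K = |A + A| / |A| = 15/5 = 3

Enumerate A + A = {a + b : a, b ∈ A}. With |A| = 5, there are |A|^2 = 25 ordered sum pairs; collecting distinct values, A + A = {-30, -24, -18, -14, -8, 2, 5, 7, 11, 13, 21, 23, 40, 42, 44}, so |A + A| = 15. Thus K = 15/5 = 3. For comparison, the minimum possible |A + A| over all 5-element sets is 2·5 − 1 = 9 (so min K = 9/5), attained only by arithmetic progressions.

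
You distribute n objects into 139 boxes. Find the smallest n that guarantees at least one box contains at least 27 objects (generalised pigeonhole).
n = (27 − 1)·139 + 1 = 3615

By the generalised pigeonhole principle, to guarantee some box contains ≥ r objects we need more than (r − 1) · k objects total. Threshold: n = (r − 1) · k + 1. With r = 27 and k = 139: n = 26 · 139 + 1 = 3614 + 1 = 3615. For n = 3614 = 26 · 139, we can put exactly 26 objects in every box, avoiding 27 in any single one — so 3615 is tight.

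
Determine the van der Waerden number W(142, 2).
W(142, 2) = 142 + 1 = 143

A 2-term AP is any pair of integers, so a monochromatic 2-AP exists iff some colour is used at least twice. With 142 colours, the colouring i ↦ i on {1, ..., 142} uses each colour once, avoiding any monochromatic pair, so W(142, 2) > 142. For {1, ..., 143}, pigeonhole forces two integers of the same colour, which form a monochromatic 2-AP. Hence W(142, 2) = 143.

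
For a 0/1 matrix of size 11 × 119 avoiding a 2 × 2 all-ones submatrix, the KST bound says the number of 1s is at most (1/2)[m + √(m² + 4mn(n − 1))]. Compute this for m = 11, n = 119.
z(11, 119; 2, 2) ≤ (1/2)[11 + √(11² + 4·11·119·118)] = (1/2)[11 + √617969] = 398.555

Kővári–Sós–Turán: let r_1, ..., r_11 be the row sums and z = Σ r_i the total number of 1s. Each pair of columns can share at most one row with both entries 1 (else a 2×2 all-ones block appears), so Σ_i C(r_i, 2) ≤ C(119, 2) = 7021. By convexity Σ_i C(r_i, 2) ≥ 11·C(z/11, 2) = z(z − 11)/(2·11), giving z² − 11z − 11·119·118 ≤ 0 and hence z ≤ (1/2)[11 + √(121 + 4·154462)] = (1/2)[11 + √617969] ≈ (1/2)(11 + 786.11) = 398.555.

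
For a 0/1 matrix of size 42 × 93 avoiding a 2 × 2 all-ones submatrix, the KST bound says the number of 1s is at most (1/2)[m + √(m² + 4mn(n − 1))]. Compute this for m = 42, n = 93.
z(42, 93; 2, 2) ≤ (1/2)[42 + √(42² + 4·42·93·92)] = (1/2)[42 + √1439172] = 620.8275

Kővári–Sós–Turán: let r_1, ..., r_42 be the row sums and z = Σ r_i the total number of 1s. Each pair of columns can share at most one row with both entries 1 (else a 2×2 all-ones block appears), so Σ_i C(r_i, 2) ≤ C(93, 2) = 4278. By convexity Σ_i C(r_i, 2) ≥ 42·C(z/42, 2) = z(z − 42)/(2·42), giving z² − 42z − 42·93·92 ≤ 0 and hence z ≤ (1/2)[42 + √(1764 + 4·359352)] = (1/2)[42 + √1439172] ≈ (1/2)(42 + 1199.655) = 620.8275.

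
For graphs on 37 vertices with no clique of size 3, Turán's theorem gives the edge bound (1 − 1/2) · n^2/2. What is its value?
Turán density bound = (1/2) · 37^2/2 = 1369/4 ≈ 342.25

Turán's theorem: ex(n, K_{r+1}) is achieved by the complete r-partite Turán graph T(n, r) with parts as balanced as possible, and is at most (1 − 1/r) · n^2/2. For r = 2, n = 37: the density bound is (1/2) · 1369/2 = 1369/4 ≈ 342.25. The integer-valued extremum is e(T(37, 2)) = 342, which is strictly less than the density bound 1369/4 since 2 ∤ 37 (the parts of T(37, 2) cannot all be equal).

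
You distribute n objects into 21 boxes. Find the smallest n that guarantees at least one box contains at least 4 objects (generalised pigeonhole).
n = (4 − 1)·21 + 1 = 64

By the generalised pigeonhole principle, to guarantee some box contains ≥ r objects we need more than (r − 1) · k objects total. Threshold: n = (r − 1) · k + 1. With r = 4 and k = 21: n = 3 · 21 + 1 = 63 + 1 = 64. For n = 63 = 3 · 21, we can put exactly 3 objects in every box, avoiding 4 in any single one — so 64 is tight.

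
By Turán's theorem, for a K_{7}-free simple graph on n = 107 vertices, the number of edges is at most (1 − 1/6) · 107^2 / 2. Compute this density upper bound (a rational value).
Turán density bound = (5/6) · 107^2/2 = 57245/12 ≈ 4770.4167

Turán's theorem: ex(n, K_{r+1}) is achieved by the complete r-partite Turán graph T(n, r) with parts as balanced as possible, and is at most (1 − 1/r) · n^2/2. For r = 6, n = 107: the density bound is (5/6) · 11449/2 = 57245/12 ≈ 4770.4167. The integer-valued extremum is e(T(107, 6)) = 4770, which is strictly less than the density bound 57245/12 since 6 ∤ 107 (the parts of T(107, 6) cannot all be equal).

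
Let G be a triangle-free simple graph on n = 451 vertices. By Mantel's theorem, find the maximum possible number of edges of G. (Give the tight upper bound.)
ex(451, K_3) = ⌊451^2/4⌋ = 50850

Mantel (1907): a triangle-free graph on n vertices has at most ⌊n^2/4⌋ edges, with equality for the complete bipartite graph K_{⌊n/2⌋, ⌈n/2⌉}. For n = 451: ⌊451^2/4⌋ = ⌊203401/4⌋ = 50850. The extremal graph is K_{225, 226}, which has 225·226 = 50850 edges.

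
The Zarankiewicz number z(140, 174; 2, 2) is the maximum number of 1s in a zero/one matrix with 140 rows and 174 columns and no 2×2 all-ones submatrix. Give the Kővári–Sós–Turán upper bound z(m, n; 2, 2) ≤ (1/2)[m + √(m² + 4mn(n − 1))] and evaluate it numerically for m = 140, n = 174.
z(140, 174; 2, 2) ≤ (1/2)[140 + √(140² + 4·140·174·173)] = (1/2)[140 + √16876720] = 2124.0643

Kővári–Sós–Turán: let r_1, ..., r_140 be the row sums and z = Σ r_i the total number of 1s. Each pair of columns can share at most one row with both entries 1 (else a 2×2 all-ones block appears), so Σ_i C(r_i, 2) ≤ C(174, 2) = 15051. By convexity Σ_i C(r_i, 2) ≥ 140·C(z/140, 2) = z(z − 140)/(2·140), giving z² − 140z − 140·174·173 ≤ 0 and hence z ≤ (1/2)[140 + √(19600 + 4·4214280)] = (1/2)[140 + √16876720] ≈ (1/2)(140 + 4108.1285) = 2124.0643.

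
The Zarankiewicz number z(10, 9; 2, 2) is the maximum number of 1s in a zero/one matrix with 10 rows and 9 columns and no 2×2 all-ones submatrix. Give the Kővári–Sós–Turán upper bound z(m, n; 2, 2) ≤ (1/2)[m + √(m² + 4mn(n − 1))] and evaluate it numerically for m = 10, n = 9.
z(10, 9; 2, 2) ≤ (1/2)[10 + √(10² + 4·10·9·8)] = (1/2)[10 + √2980] = 32.2947

Kővári–Sós–Turán: let r_1, ..., r_10 be the row sums and z = Σ r_i the total number of 1s. Each pair of columns can share at most one row with both entries 1 (else a 2×2 all-ones block appears), so Σ_i C(r_i, 2) ≤ C(9, 2) = 36. By convexity Σ_i C(r_i, 2) ≥ 10·C(z/10, 2) = z(z − 10)/(2·10), giving z² − 10z − 10·9·8 ≤ 0 and hence z ≤ (1/2)[10 + √(100 + 4·720)] = (1/2)[10 + √2980] ≈ (1/2)(10 + 54.5894) = 32.2947.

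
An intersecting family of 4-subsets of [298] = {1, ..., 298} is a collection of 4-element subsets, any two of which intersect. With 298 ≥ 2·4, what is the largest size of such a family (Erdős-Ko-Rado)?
max |F| = C(297, 3) = 4322340

Erdős-Ko-Rado (1961): when n ≥ 2k, max |F| = C(n−1, k−1). The bound is attained by the star {A : i ∈ A} for any fixed i ∈ [n]. Here C(298−1, 4−1) = C(297, 3) = 4322340.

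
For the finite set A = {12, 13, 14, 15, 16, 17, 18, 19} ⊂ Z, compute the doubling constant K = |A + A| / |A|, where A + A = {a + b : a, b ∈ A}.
K = |A + A| / |A| = 15/8

Enumerate A + A = {a + b : a, b ∈ A}. With |A| = 8, there are |A|^2 = 64 ordered sum pairs; collecting distinct values, A + A = {24, 25, 26, 27, 28, 29, 30, 31, 32, 33, 34, 35, 36, 37, 38}, so |A + A| = 15. Thus K = 15/8. Here |A + A| = 2|A| − 1 = 15, the minimum possible — so K = 15/8 is minimal, which holds iff A is an arithmetic progression.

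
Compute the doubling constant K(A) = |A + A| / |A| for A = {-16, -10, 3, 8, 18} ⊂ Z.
K = |A + A| / |A| = 15/5 = 3

Enumerate A + A = {a + b : a, b ∈ A}. With |A| = 5, there are |A|^2 = 25 ordered sum pairs; collecting distinct values, A + A = {-32, -26, -20, -13, -8, -7, -2, 2, 6, 8, 11, 16, 21, 26, 36}, so |A + A| = 15. Thus K = 15/5 = 3. For comparison, the minimum possible |A + A| over all 5-element sets is 2·5 − 1 = 9 (so min K = 9/5), attained only by arithmetic progressions.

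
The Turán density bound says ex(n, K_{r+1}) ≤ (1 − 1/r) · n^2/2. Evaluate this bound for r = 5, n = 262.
Turán density bound = (4/5) · 262^2/2 = 137288/5 ≈ 27457.6

Turán's theorem: ex(n, K_{r+1}) is achieved by the complete r-partite Turán graph T(n, r) with parts as balanced as possible, and is at most (1 − 1/r) · n^2/2. For r = 5, n = 262: the density bound is (4/5) · 68644/2 = 137288/5 ≈ 27457.6. The integer-valued extremum is e(T(262, 5)) = 27457, which is strictly less than the density bound 137288/5 since 5 ∤ 262 (the parts of T(262, 5) cannot all be equal).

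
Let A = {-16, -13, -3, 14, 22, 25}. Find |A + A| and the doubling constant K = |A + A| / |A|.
K = |A + A| / |A| = 20/6 = 10/3

Enumerate A + A = {a + b : a, b ∈ A}. With |A| = 6, there are |A|^2 = 36 ordered sum pairs; collecting distinct values, A + A = {-32, -29, -26, -19, -16, -6, -2, 1, 6, 9, 11, 12, 19, 22, 28, 36, 39, 44, 47, 50}, so |A + A| = 20. Thus K = 20/6 = 10/3. For comparison, the minimum possible |A + A| over all 6-element sets is 2·6 − 1 = 11 (so min K = 11/6), attained only by arithmetic progressions.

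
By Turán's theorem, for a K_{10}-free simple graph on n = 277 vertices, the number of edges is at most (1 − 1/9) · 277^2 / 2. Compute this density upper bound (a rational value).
Turán density bound = (8/9) · 277^2/2 = 306916/9 ≈ 34101.7778

Turán's theorem: ex(n, K_{r+1}) is achieved by the complete r-partite Turán graph T(n, r) with parts as balanced as possible, and is at most (1 − 1/r) · n^2/2. For r = 9, n = 277: the density bound is (8/9) · 76729/2 = 306916/9 ≈ 34101.7778. The integer-valued extremum is e(T(277, 9)) = 34101, which is strictly less than the density bound 306916/9 since 9 ∤ 277 (the parts of T(277, 9) cannot all be equal).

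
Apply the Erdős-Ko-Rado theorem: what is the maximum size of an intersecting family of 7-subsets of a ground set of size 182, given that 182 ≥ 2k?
max |F| = C(181, 6) = 44913567336

Erdős-Ko-Rado (1961): when n ≥ 2k, max |F| = C(n−1, k−1). The bound is attained by the star {A : i ∈ A} for any fixed i ∈ [n]. Here C(182−1, 7−1) = C(181, 6) = 44913567336.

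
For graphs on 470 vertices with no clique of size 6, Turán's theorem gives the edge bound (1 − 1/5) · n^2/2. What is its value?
Turán density bound = (4/5) · 470^2/2 = 88360

Turán's theorem: ex(n, K_{r+1}) is achieved by the complete r-partite Turán graph T(n, r) with parts as balanced as possible, and is at most (1 − 1/r) · n^2/2. For r = 5, n = 470: the density bound is (4/5) · 220900/2 = 88360. Since 5 ∣ 470, the Turán graph T(470, 5) has parts of equal size 94, and its edge count e(T(470, 5)) = 88360 attains the density bound exactly.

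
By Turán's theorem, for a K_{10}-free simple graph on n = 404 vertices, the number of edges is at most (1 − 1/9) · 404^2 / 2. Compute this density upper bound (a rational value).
Turán density bound = (8/9) · 404^2/2 = 652864/9 ≈ 72540.4444

Turán's theorem: ex(n, K_{r+1}) is achieved by the complete r-partite Turán graph T(n, r) with parts as balanced as possible, and is at most (1 − 1/r) · n^2/2. For r = 9, n = 404: the density bound is (8/9) · 163216/2 = 652864/9 ≈ 72540.4444. The integer-valued extremum is e(T(404, 9)) = 72540, which is strictly less than the density bound 652864/9 since 9 ∤ 404 (the parts of T(404, 9) cannot all be equal).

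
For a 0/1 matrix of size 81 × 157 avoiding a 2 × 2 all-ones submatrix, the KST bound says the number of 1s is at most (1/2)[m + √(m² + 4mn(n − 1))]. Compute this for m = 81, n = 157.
z(81, 157; 2, 2) ≤ (1/2)[81 + √(81² + 4·81·157·156)] = (1/2)[81 + √7941969] = 1449.575

Kővári–Sós–Turán: let r_1, ..., r_81 be the row sums and z = Σ r_i the total number of 1s. Each pair of columns can share at most one row with both entries 1 (else a 2×2 all-ones block appears), so Σ_i C(r_i, 2) ≤ C(157, 2) = 12246. By convexity Σ_i C(r_i, 2) ≥ 81·C(z/81, 2) = z(z − 81)/(2·81), giving z² − 81z − 81·157·156 ≤ 0 and hence z ≤ (1/2)[81 + √(6561 + 4·1983852)] = (1/2)[81 + √7941969] ≈ (1/2)(81 + 2818.1499) = 1449.575.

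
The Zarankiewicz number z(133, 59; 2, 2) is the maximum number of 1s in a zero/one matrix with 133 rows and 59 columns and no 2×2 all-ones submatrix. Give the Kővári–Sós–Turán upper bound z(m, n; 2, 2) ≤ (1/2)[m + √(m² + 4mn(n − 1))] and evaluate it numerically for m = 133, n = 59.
z(133, 59; 2, 2) ≤ (1/2)[133 + √(133² + 4·133·59·58)] = (1/2)[133 + √1838193] = 744.3999

Kővári–Sós–Turán: let r_1, ..., r_133 be the row sums and z = Σ r_i the total number of 1s. Each pair of columns can share at most one row with both entries 1 (else a 2×2 all-ones block appears), so Σ_i C(r_i, 2) ≤ C(59, 2) = 1711. By convexity Σ_i C(r_i, 2) ≥ 133·C(z/133, 2) = z(z − 133)/(2·133), giving z² − 133z − 133·59·58 ≤ 0 and hence z ≤ (1/2)[133 + √(17689 + 4·455126)] = (1/2)[133 + √1838193] ≈ (1/2)(133 + 1355.7998) = 744.3999.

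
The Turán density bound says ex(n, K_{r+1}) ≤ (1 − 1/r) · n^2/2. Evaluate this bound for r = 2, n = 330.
Turán density bound = (1/2) · 330^2/2 = 27225

Turán's theorem: ex(n, K_{r+1}) is achieved by the complete r-partite Turán graph T(n, r) with parts as balanced as possible, and is at most (1 − 1/r) · n^2/2. For r = 2, n = 330: the density bound is (1/2) · 108900/2 = 27225. Since 2 ∣ 330, the Turán graph T(330, 2) has parts of equal size 165, and its edge count e(T(330, 2)) = 27225 attains the density bound exactly.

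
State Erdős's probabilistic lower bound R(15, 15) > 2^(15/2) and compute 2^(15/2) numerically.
2^(15/2) = 181.0193; so R(15, 15) > 181.0193

Colour each edge of K_n uniformly at random with red/blue. The expected number of monochromatic K_15 is C(n, 15) · 2 · 2^(−C(15,2)). If C(n, 15) · 2^(1 − C(15,2)) < 1, then with positive probability no monochromatic K_15 exists, so R(15, 15) > n. The standard estimate C(n, 15) ≤ n^15/15! shows this inequality holds whenever n ≤ 2^(15/2) (since 15! · 2^(C(15,2) − 1) > 2^(15^2/2) ≥ n^15). Hence R(15, 15) > 2^(15/2) = 181.0193.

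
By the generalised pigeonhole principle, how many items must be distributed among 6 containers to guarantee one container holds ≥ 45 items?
n = (45 − 1)·6 + 1 = 265

By the generalised pigeonhole principle, to guarantee some box contains ≥ r objects we need more than (r − 1) · k objects total. Threshold: n = (r − 1) · k + 1. With r = 45 and k = 6: n = 44 · 6 + 1 = 264 + 1 = 265. For n = 264 = 44 · 6, we can put exactly 44 objects in every box, avoiding 45 in any single one — so 265 is tight.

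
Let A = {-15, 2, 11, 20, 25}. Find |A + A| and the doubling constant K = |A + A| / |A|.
K = |A + A| / |A| = 14/5

Enumerate A + A = {a + b : a, b ∈ A}. With |A| = 5, there are |A|^2 = 25 ordered sum pairs; collecting distinct values, A + A = {-30, -13, -4, 4, 5, 10, 13, 22, 27, 31, 36, 40, 45, 50}, so |A + A| = 14. Thus K = 14/5. For comparison, the minimum possible |A + A| over all 5-element sets is 2·5 − 1 = 9 (so min K = 9/5), attained only by arithmetic progressions.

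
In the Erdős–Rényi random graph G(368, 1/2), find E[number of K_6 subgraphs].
E[# K_6] = C(368, 6) · (1/2)^C(6, 2) = 3311031748024 / 2^15 = 413878968503/4096 ≈ 101044670.044678

For each 6-subset S of vertices (there are C(368, 6) = 3311031748024 such S), let X_S = 1 if S induces a K_6 (all C(6, 2) = 15 edges present). Then P(X_S = 1) = (1/2)^15 = 1/32768. By linearity of expectation, E[# K_6] = C(368, 6) · (1/2)^15 = 3311031748024 / 32768 = 413878968503/4096 ≈ 101044670.044678.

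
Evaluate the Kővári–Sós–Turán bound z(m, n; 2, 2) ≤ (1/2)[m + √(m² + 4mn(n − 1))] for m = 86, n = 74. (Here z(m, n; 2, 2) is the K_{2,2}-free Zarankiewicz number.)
z(86, 74; 2, 2) ≤ (1/2)[86 + √(86² + 4·86·74·73)] = (1/2)[86 + √1865684] = 725.9502

Kővári–Sós–Turán: let r_1, ..., r_86 be the row sums and z = Σ r_i the total number of 1s. Each pair of columns can share at most one row with both entries 1 (else a 2×2 all-ones block appears), so Σ_i C(r_i, 2) ≤ C(74, 2) = 2701. By convexity Σ_i C(r_i, 2) ≥ 86·C(z/86, 2) = z(z − 86)/(2·86), giving z² − 86z − 86·74·73 ≤ 0 and hence z ≤ (1/2)[86 + √(7396 + 4·464572)] = (1/2)[86 + √1865684] ≈ (1/2)(86 + 1365.9004) = 725.9502.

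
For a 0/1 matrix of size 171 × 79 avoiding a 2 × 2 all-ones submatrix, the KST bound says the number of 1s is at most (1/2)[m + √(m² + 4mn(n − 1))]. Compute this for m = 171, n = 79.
z(171, 79; 2, 2) ≤ (1/2)[171 + √(171² + 4·171·79·78)] = (1/2)[171 + √4244049] = 1115.5545

Kővári–Sós–Turán: let r_1, ..., r_171 be the row sums and z = Σ r_i the total number of 1s. Each pair of columns can share at most one row with both entries 1 (else a 2×2 all-ones block appears), so Σ_i C(r_i, 2) ≤ C(79, 2) = 3081. By convexity Σ_i C(r_i, 2) ≥ 171·C(z/171, 2) = z(z − 171)/(2·171), giving z² − 171z − 171·79·78 ≤ 0 and hence z ≤ (1/2)[171 + √(29241 + 4·1053702)] = (1/2)[171 + √4244049] ≈ (1/2)(171 + 2060.109) = 1115.5545.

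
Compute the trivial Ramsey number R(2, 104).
R(2, 104) = 104

R(2, k) = k for all k ≥ 2: in a 2-colouring of K_k, either some edge is red (a red K_2) or all edges are blue (a blue K_k). And K_{103} coloured all-blue has no blue K_104, so R(2, 104) > 103. Hence R(2, 104) = 104.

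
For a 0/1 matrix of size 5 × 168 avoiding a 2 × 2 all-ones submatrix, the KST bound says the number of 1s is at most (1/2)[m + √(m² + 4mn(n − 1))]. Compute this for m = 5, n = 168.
z(5, 168; 2, 2) ≤ (1/2)[5 + √(5² + 4·5·168·167)] = (1/2)[5 + √561145] = 377.0481

Kővári–Sós–Turán: let r_1, ..., r_5 be the row sums and z = Σ r_i the total number of 1s. Each pair of columns can share at most one row with both entries 1 (else a 2×2 all-ones block appears), so Σ_i C(r_i, 2) ≤ C(168, 2) = 14028. By convexity Σ_i C(r_i, 2) ≥ 5·C(z/5, 2) = z(z − 5)/(2·5), giving z² − 5z − 5·168·167 ≤ 0 and hence z ≤ (1/2)[5 + √(25 + 4·140280)] = (1/2)[5 + √561145] ≈ (1/2)(5 + 749.0961) = 377.0481.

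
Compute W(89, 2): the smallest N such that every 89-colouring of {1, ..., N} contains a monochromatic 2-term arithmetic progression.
W(89, 2) = 89 + 1 = 90

A 2-term AP is any pair of integers, so a monochromatic 2-AP exists iff some colour is used at least twice. With 89 colours, the colouring i ↦ i on {1, ..., 89} uses each colour once, avoiding any monochromatic pair, so W(89, 2) > 89. For {1, ..., 90}, pigeonhole forces two integers of the same colour, which form a monochromatic 2-AP. Hence W(89, 2) = 90.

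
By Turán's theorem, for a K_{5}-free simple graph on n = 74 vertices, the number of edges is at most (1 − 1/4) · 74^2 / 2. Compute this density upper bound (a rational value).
Turán density bound = (3/4) · 74^2/2 = 4107/2 ≈ 2053.5

Turán's theorem: ex(n, K_{r+1}) is achieved by the complete r-partite Turán graph T(n, r) with parts as balanced as possible, and is at most (1 − 1/r) · n^2/2. For r = 4, n = 74: the density bound is (3/4) · 5476/2 = 4107/2 ≈ 2053.5. The integer-valued extremum is e(T(74, 4)) = 2053, which is strictly less than the density bound 4107/2 since 4 ∤ 74 (the parts of T(74, 4) cannot all be equal).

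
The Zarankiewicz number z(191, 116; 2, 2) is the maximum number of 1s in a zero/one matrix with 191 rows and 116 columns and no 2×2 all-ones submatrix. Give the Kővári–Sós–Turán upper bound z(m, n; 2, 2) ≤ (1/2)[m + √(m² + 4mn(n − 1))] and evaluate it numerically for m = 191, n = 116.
z(191, 116; 2, 2) ≤ (1/2)[191 + √(191² + 4·191·116·115)] = (1/2)[191 + √10228241] = 1694.5811

Kővári–Sós–Turán: let r_1, ..., r_191 be the row sums and z = Σ r_i the total number of 1s. Each pair of columns can share at most one row with both entries 1 (else a 2×2 all-ones block appears), so Σ_i C(r_i, 2) ≤ C(116, 2) = 6670. By convexity Σ_i C(r_i, 2) ≥ 191·C(z/191, 2) = z(z − 191)/(2·191), giving z² − 191z − 191·116·115 ≤ 0 and hence z ≤ (1/2)[191 + √(36481 + 4·2547940)] = (1/2)[191 + √10228241] ≈ (1/2)(191 + 3198.1621) = 1694.5811.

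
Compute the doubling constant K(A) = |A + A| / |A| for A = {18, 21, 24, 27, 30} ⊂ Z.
K = |A + A| / |A| = 9/5

Enumerate A + A = {a + b : a, b ∈ A}. With |A| = 5, there are |A|^2 = 25 ordered sum pairs; collecting distinct values, A + A = {36, 39, 42, 45, 48, 51, 54, 57, 60}, so |A + A| = 9. Thus K = 9/5. Here |A + A| = 2|A| − 1 = 9, the minimum possible — so K = 9/5 is minimal, which holds iff A is an arithmetic progression.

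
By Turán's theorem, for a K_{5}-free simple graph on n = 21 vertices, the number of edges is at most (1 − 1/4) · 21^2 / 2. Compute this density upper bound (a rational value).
Turán density bound = (3/4) · 21^2/2 = 1323/8 ≈ 165.375

Turán's theorem: ex(n, K_{r+1}) is achieved by the complete r-partite Turán graph T(n, r) with parts as balanced as possible, and is at most (1 − 1/r) · n^2/2. For r = 4, n = 21: the density bound is (3/4) · 441/2 = 1323/8 ≈ 165.375. The integer-valued extremum is e(T(21, 4)) = 165, which is strictly less than the density bound 1323/8 since 4 ∤ 21 (the parts of T(21, 4) cannot all be equal).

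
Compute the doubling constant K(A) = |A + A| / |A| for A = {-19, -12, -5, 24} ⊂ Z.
K = |A + A| / |A| = 9/4

Enumerate A + A = {a + b : a, b ∈ A}. With |A| = 4, there are |A|^2 = 16 ordered sum pairs; collecting distinct values, A + A = {-38, -31, -24, -17, -10, 5, 12, 19, 48}, so |A + A| = 9. Thus K = 9/4. For comparison, the minimum possible |A + A| over all 4-element sets is 2·4 − 1 = 7 (so min K = 7/4), attained only by arithmetic progressions.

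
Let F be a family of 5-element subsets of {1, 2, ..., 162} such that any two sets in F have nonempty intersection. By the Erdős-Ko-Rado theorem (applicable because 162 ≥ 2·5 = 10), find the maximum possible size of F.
max |F| = C(161, 4) = 26964280

The Erdős-Ko-Rado theorem states: for n ≥ 2k, an intersecting family of k-subsets of an n-element set has size at most C(n − 1, k − 1), with equality for 'star' families {A ⊆ [n] : |A| = k, i ∈ A} (fix an element i). For n = 162, k = 5: C(161, 4) = 26964280.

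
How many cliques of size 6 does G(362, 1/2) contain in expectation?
E[# K_6] = C(362, 6) · (1/2)^C(6, 2) = 2997998892714 / 2^15 = 1498999446357/16384 ≈ 91491665.427063

For each 6-subset S of vertices (there are C(362, 6) = 2997998892714 such S), let X_S = 1 if S induces a K_6 (all C(6, 2) = 15 edges present). Then P(X_S = 1) = (1/2)^15 = 1/32768. By linearity of expectation, E[# K_6] = C(362, 6) · (1/2)^15 = 2997998892714 / 32768 = 1498999446357/16384 ≈ 91491665.427063.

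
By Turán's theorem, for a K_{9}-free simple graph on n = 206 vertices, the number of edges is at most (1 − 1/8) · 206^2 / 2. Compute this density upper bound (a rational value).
Turán density bound = (7/8) · 206^2/2 = 74263/4 ≈ 18565.75

Turán's theorem: ex(n, K_{r+1}) is achieved by the complete r-partite Turán graph T(n, r) with parts as balanced as possible, and is at most (1 − 1/r) · n^2/2. For r = 8, n = 206: the density bound is (7/8) · 42436/2 = 74263/4 ≈ 18565.75. The integer-valued extremum is e(T(206, 8)) = 18565, which is strictly less than the density bound 74263/4 since 8 ∤ 206 (the parts of T(206, 8) cannot all be equal).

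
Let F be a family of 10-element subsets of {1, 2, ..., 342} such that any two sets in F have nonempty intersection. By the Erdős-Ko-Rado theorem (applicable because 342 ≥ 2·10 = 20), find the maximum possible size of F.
max |F| = C(341, 9) = 154451221472380690

Erdős-Ko-Rado (1961): when n ≥ 2k, max |F| = C(n−1, k−1). The bound is attained by the star {A : i ∈ A} for any fixed i ∈ [n]. Here C(342−1, 10−1) = C(341, 9) = 154451221472380690.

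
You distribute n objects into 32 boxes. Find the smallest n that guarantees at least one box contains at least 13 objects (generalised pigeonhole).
n = (13 − 1)·32 + 1 = 385

By the generalised pigeonhole principle, to guarantee some box contains ≥ r objects we need more than (r − 1) · k objects total. Threshold: n = (r − 1) · k + 1. With r = 13 and k = 32: n = 12 · 32 + 1 = 384 + 1 = 385. For n = 384 = 12 · 32, we can put exactly 12 objects in every box, avoiding 13 in any single one — so 385 is tight.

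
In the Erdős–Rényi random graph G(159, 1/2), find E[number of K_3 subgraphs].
E[# K_3] = C(159, 3) · (1/2)^C(3, 2) = 657359 / 2^3 = 82169.875

For each 3-subset S of vertices (there are C(159, 3) = 657359 such S), let X_S = 1 if S induces a K_3 (all C(3, 2) = 3 edges present). Then P(X_S = 1) = (1/2)^3 = 1/8. By linearity of expectation, E[# K_3] = C(159, 3) · (1/2)^3 = 657359 / 8 = 82169.875.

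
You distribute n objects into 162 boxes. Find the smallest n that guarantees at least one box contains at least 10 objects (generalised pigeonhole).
n = (10 − 1)·162 + 1 = 1459

By the generalised pigeonhole principle, to guarantee some box contains ≥ r objects we need more than (r − 1) · k objects total. Threshold: n = (r − 1) · k + 1. With r = 10 and k = 162: n = 9 · 162 + 1 = 1458 + 1 = 1459. For n = 1458 = 9 · 162, we can put exactly 9 objects in every box, avoiding 10 in any single one — so 1459 is tight.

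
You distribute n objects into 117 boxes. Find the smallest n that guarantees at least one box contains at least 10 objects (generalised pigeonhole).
n = (10 − 1)·117 + 1 = 1054

By the generalised pigeonhole principle, to guarantee some box contains ≥ r objects we need more than (r − 1) · k objects total. Threshold: n = (r − 1) · k + 1. With r = 10 and k = 117: n = 9 · 117 + 1 = 1053 + 1 = 1054. For n = 1053 = 9 · 117, we can put exactly 9 objects in every box, avoiding 10 in any single one — so 1054 is tight.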